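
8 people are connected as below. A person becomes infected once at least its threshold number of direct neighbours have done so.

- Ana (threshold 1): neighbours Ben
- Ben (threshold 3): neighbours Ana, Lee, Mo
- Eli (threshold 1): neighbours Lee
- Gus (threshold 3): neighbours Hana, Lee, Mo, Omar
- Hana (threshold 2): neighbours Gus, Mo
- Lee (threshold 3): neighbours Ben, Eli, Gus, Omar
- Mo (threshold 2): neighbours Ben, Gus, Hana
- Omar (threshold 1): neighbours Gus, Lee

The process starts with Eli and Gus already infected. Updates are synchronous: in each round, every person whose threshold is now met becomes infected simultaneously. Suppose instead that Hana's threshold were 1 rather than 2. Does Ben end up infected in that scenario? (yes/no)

With Hana's threshold at 1:
Round 1 — Eli, Gus become infected (initial).
Round 2 — checking thresholds:
  Hana: 1 of 2 neighbours ≥ 1, becomes infected.
  Lee: 2 of 4 neighbours < 3, below threshold.
  Mo: 1 of 3 neighbours < 2, below threshold.
  Omar: 1 of 2 neighbours ≥ 1, becomes infected.
Round 3 — checking thresholds:
  Lee: 3 of 4 neighbours ≥ 3, becomes infected.
  Mo: 2 of 3 neighbours ≥ 2, becomes infected.
Round 4 — no new infections; cascade stops.

no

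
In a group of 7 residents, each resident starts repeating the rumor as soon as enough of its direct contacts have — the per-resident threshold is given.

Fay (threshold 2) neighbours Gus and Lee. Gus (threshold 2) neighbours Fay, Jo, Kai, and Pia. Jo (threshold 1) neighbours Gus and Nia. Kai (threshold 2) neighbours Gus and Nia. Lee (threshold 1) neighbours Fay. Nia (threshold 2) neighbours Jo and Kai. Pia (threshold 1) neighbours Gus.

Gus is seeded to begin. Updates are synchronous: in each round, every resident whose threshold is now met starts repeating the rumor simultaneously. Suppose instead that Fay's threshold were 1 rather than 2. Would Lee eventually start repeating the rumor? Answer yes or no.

yes

With Fay's threshold at 1:
Round 1 — Gus starts repeating the rumor (initial).
Round 2 — checking thresholds:
  Fay: 1 of 2 neighbours ≥ 1, starts repeating the rumor.
  Jo: 1 of 2 neighbours ≥ 1, starts repeating the rumor.
  Kai: 1 of 2 neighbours < 2, holds.
  Pia: 1 of 1 neighbours ≥ 1, starts repeating the rumor.
Round 3 — checking thresholds:
  Kai: 1 of 2 neighbours < 2, holds.
  Lee: 1 of 1 neighbours ≥ 1, starts repeating the rumor.
  Nia: 1 of 2 neighbours < 2, holds.
Round 4 — no new spreads; cascade stops.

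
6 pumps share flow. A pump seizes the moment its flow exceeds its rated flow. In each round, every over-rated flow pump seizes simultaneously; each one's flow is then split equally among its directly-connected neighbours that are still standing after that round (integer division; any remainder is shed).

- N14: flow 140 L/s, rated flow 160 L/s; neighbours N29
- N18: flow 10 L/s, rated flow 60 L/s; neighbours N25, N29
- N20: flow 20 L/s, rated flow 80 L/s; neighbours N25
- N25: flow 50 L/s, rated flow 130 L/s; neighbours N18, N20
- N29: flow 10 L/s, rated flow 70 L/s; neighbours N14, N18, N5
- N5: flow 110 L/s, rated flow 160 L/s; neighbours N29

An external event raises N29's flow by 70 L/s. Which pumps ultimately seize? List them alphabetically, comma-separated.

N14, N29

Round 1 — N29 at 80 > 70. N29 seizes.
  N29 sheds 80 L/s to N14, N18, N5: 26 each (2 lost).
    N14: 140+26 = 166 > 160
    N18: 10+26 = 36 ≤ 60
    N5: 110+26 = 136 ≤ 160
Round 2 — N14 seizes.
  N14 sheds 166 L/s: no online neighbours, lost.
No further seizures.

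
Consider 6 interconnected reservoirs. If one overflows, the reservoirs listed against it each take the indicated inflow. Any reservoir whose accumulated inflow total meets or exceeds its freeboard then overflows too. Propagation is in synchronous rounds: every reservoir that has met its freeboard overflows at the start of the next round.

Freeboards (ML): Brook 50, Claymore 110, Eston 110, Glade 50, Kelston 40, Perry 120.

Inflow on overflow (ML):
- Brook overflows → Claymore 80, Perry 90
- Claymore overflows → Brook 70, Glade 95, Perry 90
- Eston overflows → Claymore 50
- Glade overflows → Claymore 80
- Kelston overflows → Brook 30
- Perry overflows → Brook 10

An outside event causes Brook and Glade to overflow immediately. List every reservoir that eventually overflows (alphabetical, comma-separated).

Brook, Claymore, Glade, Perry

Round 1 — Brook, Glade overflow (initial).
  Claymore: +80+80 → 160 ≥ 110
  Perry: +90 → 90 < 120
Round 2 — Claymore overflows.
  Perry: +90 → 180 ≥ 120
Round 3 — Perry overflows.
No further overflows.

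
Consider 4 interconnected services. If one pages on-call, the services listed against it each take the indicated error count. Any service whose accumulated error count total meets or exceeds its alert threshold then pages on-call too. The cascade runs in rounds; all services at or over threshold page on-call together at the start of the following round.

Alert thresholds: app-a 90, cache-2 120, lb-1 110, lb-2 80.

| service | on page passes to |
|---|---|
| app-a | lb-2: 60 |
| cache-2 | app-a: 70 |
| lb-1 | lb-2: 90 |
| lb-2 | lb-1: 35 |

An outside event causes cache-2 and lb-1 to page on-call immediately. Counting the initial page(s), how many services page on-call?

Round 1 — cache-2, lb-1 page on-call (initial).
  app-a: +70 → 70 < 90
  lb-2: +90 → 90 ≥ 80
Round 2 — lb-2 pages on-call.
No further pages.

3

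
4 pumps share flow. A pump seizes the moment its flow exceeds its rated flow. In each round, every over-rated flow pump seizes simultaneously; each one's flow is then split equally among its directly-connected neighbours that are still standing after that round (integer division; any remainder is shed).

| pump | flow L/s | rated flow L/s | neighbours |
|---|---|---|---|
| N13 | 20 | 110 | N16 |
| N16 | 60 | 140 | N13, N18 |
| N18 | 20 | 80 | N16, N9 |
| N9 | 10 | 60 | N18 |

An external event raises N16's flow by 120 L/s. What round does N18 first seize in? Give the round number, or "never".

Round 1 — N16 at 180 > 140. N16 seizes.
  N16 sheds 180 L/s to N13, N18: 90 each.
    N13: 20+90 = 110 ≤ 110
    N18: 20+90 = 110 > 80
Round 2 — N18 seizes.
  N18 sheds 110 L/s to N9: 110 each.
    N9: 10+110 = 120 > 60
Round 3 — N9 seizes.
  N9 sheds 120 L/s: no online neighbours, lost.
No further seizures.

2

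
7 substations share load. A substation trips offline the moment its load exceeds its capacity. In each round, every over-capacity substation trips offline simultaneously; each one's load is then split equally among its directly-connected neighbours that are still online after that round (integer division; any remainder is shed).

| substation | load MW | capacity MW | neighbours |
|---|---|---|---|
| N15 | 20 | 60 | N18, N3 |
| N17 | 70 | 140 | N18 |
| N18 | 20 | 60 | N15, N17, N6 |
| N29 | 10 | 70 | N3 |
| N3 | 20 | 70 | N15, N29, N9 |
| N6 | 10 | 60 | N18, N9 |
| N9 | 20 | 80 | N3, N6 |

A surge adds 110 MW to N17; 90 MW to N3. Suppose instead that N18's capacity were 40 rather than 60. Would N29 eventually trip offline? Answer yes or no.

no

With N18's capacity at 40:
Round 1 — N17 at 180 > 140; N3 at 110 > 70. N17, N3 trip offline.
  N17 sheds 180 MW to N18: 180 each.
    N18: 20+180 = 200 > 40
  N3 sheds 110 MW to N15, N29, N9: 36 each (2 lost).
    N15: 20+36 = 56 ≤ 60
    N29: 10+36 = 46 ≤ 70
    N9: 20+36 = 56 ≤ 80
Round 2 — N18 trips offline.
  N18 sheds 200 MW to N15, N6: 100 each.
    N15: 56+100 = 156 > 60
    N6: 10+100 = 110 > 60
Round 3 — N15, N6 trip offline.
  N15 sheds 156 MW: no online neighbours, lost.
  N6 sheds 110 MW to N9: 110 each.
    N9: 56+110 = 166 > 80
Round 4 — N9 trips offline.
  N9 sheds 166 MW: no online neighbours, lost.
No further trips.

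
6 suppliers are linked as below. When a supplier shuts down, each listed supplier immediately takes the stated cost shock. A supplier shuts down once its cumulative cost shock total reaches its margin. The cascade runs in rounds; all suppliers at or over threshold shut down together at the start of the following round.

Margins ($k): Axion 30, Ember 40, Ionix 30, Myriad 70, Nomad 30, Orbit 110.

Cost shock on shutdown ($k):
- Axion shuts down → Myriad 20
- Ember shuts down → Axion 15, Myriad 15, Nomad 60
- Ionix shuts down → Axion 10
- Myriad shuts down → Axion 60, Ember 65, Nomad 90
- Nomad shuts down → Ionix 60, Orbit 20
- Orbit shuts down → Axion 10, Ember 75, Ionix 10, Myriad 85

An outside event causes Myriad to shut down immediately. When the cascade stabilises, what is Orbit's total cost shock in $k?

20

Round 1 — Myriad shuts down (initial).
  Axion: +60 → 60 ≥ 30
  Ember: +65 → 65 ≥ 40
  Nomad: +90 → 90 ≥ 30
Round 2 — Axion, Ember, Nomad shut down.
  Ionix: +60 → 60 ≥ 30
  Orbit: +20 → 20 < 110
Round 3 — Ionix shuts down.
No further shutdowns.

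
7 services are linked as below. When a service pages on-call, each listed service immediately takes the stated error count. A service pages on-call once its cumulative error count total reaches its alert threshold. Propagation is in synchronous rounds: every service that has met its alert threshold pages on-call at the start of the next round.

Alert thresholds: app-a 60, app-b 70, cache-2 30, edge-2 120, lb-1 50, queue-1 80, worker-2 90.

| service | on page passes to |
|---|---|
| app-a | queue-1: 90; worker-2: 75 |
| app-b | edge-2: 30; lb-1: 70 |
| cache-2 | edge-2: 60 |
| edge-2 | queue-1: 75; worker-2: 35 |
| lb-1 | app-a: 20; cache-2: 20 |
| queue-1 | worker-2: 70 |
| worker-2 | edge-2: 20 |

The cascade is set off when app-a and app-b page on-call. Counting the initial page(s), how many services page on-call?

Round 1 — app-a, app-b page on-call (initial).
  edge-2: +30 → 30 < 120
  lb-1: +70 → 70 ≥ 50
  queue-1: +90 → 90 ≥ 80
  worker-2: +75 → 75 < 90
Round 2 — lb-1, queue-1 page on-call.
  cache-2: +20 → 20 < 30
  worker-2: +70 → 145 ≥ 90
Round 3 — worker-2 pages on-call.
  edge-2: +20 → 50 < 120
No further pages.

5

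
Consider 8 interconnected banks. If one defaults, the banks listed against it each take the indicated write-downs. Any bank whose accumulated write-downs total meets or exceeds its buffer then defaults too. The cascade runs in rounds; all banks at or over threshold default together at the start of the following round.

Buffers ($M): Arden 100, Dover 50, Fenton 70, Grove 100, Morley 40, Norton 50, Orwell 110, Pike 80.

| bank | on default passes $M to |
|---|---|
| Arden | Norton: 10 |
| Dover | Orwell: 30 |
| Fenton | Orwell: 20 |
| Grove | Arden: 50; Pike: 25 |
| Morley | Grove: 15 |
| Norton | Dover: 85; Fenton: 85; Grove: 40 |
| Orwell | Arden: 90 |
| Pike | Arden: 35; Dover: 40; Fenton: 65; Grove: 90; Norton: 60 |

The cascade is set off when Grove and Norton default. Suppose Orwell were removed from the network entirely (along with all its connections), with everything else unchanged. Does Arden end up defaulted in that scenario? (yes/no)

With Orwell removed:
Round 1 — Grove, Norton default (initial).
  Arden: +50 → 50 < 100
  Dover: +85 → 85 ≥ 50
  Fenton: +85 → 85 ≥ 70
  Pike: +25 → 25 < 80
Round 2 — Dover, Fenton default.
No further defaults.

no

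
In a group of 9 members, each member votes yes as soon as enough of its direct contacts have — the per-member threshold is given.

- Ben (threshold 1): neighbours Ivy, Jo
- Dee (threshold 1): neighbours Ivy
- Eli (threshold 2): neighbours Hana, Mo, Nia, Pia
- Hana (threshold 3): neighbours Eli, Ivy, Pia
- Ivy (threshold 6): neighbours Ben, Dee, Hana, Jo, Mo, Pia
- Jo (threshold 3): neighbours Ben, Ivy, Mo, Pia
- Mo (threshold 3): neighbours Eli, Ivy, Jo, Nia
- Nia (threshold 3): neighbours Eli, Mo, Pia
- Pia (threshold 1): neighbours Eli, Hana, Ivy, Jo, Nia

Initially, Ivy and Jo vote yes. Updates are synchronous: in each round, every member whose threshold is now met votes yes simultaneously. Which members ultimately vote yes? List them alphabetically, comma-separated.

Ben, Dee, Ivy, Jo, Pia

Round 1 — Ivy, Jo vote yes (initial).
Round 2 — checking thresholds:
  Ben: 2 of 2 neighbours ≥ 1, votes yes.
  Dee: 1 of 1 neighbours ≥ 1, votes yes.
  Hana: 1 of 3 neighbours < 3, holds.
  Mo: 2 of 4 neighbours < 3, holds.
  Pia: 2 of 5 neighbours ≥ 1, votes yes.
Round 3 — no new yes votes; cascade stops.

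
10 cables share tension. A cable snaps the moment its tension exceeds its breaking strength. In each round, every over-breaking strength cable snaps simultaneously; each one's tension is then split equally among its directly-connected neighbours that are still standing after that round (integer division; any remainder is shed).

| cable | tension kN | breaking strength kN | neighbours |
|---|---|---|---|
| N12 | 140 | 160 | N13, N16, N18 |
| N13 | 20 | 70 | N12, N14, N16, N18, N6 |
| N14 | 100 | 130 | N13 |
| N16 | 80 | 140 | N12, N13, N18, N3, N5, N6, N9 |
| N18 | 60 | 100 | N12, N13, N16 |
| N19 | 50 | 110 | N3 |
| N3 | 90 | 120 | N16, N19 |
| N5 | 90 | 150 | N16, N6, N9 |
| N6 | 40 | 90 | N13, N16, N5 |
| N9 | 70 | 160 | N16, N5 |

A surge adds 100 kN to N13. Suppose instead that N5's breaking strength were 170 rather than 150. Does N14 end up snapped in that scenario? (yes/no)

no

With N5's breaking strength at 170:
Round 1 — N13 at 120 > 70. N13 snaps.
  N13 sheds 120 kN to N12, N14, N16, N18, N6: 24 each.
    N12: 140+24 = 164 > 160
    N14: 100+24 = 124 ≤ 130
    N16: 80+24 = 104 ≤ 140
    N18: 60+24 = 84 ≤ 100
    N6: 40+24 = 64 ≤ 90
Round 2 — N12 snaps.
  N12 sheds 164 kN to N16, N18: 82 each.
    N16: 104+82 = 186 > 140
    N18: 84+82 = 166 > 100
Round 3 — N16, N18 snap.
  N16 sheds 186 kN to N3, N5, N6, N9: 46 each (2 lost).
    N3: 90+46 = 136 > 120
    N5: 90+46 = 136 ≤ 170
    N6: 64+46 = 110 > 90
    N9: 70+46 = 116 ≤ 160
  N18 sheds 166 kN: no online neighbours, lost.
Round 4 — N3, N6 snap.
  N3 sheds 136 kN to N19: 136 each.
    N19: 50+136 = 186 > 110
  N6 sheds 110 kN to N5: 110 each.
    N5: 136+110 = 246 > 170
Round 5 — N19, N5 snap.
  N19 sheds 186 kN: no online neighbours, lost.
  N5 sheds 246 kN to N9: 246 each.
    N9: 116+246 = 362 > 160
Round 6 — N9 snaps.
  N9 sheds 362 kN: no online neighbours, lost.
No further breaks.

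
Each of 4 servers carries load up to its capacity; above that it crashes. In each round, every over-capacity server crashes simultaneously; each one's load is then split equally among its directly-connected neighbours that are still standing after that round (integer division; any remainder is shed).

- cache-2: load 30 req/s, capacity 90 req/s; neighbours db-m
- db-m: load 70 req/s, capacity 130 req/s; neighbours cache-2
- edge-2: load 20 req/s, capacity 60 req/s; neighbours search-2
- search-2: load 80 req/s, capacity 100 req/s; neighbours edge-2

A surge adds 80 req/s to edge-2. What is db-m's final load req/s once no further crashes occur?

70

Round 1 — edge-2 at 100 > 60. edge-2 crashes.
  edge-2 sheds 100 req/s to search-2: 100 each.
    search-2: 80+100 = 180 > 100
Round 2 — search-2 crashes.
  search-2 sheds 180 req/s: no online neighbours, lost.
No further crashes.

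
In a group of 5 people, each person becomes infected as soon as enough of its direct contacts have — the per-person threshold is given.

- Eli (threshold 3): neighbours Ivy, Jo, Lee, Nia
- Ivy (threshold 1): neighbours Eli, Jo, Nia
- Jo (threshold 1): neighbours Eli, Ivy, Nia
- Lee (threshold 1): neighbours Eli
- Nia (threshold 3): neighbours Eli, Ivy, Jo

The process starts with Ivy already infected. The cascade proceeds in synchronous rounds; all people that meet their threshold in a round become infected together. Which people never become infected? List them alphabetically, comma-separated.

Eli, Lee, Nia

Round 1 — Ivy becomes infected (initial).
Round 2 — checking thresholds:
  Eli: 1 of 4 neighbours < 3, below threshold.
  Jo: 1 of 3 neighbours ≥ 1, becomes infected.
  Nia: 1 of 3 neighbours < 3, below threshold.
Round 3 — no new infections; cascade stops.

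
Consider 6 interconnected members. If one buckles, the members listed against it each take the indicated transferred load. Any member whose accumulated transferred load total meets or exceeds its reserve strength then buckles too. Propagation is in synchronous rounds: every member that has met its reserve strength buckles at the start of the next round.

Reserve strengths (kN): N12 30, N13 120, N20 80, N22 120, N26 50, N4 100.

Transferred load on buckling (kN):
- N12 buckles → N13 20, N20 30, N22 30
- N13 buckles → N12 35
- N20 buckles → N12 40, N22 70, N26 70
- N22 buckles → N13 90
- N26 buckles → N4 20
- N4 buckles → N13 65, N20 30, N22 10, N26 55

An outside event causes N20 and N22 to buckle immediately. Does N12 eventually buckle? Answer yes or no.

Round 1 — N20, N22 buckle (initial).
  N12: +40 → 40 ≥ 30
  N13: +90 → 90 < 120
  N26: +70 → 70 ≥ 50
Round 2 — N12, N26 buckle.
  N13: +20 → 110 < 120
  N4: +20 → 20 < 100
No further bucklings.

yes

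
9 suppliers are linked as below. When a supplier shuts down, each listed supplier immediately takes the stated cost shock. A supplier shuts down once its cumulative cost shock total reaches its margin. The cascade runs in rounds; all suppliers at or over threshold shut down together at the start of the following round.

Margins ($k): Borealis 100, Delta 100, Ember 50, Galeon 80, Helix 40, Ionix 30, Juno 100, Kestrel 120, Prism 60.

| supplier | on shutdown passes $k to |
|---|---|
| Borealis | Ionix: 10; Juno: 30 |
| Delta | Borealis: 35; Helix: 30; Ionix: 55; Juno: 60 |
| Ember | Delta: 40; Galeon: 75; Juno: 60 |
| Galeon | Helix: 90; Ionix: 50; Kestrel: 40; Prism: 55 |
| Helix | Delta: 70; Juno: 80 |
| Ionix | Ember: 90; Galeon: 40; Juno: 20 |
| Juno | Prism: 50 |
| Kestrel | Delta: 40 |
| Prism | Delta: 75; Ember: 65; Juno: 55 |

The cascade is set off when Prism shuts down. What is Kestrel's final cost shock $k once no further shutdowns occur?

40

Round 1 — Prism shuts down (initial).
  Delta: +75 → 75 < 100
  Ember: +65 → 65 ≥ 50
  Juno: +55 → 55 < 100
Round 2 — Ember shuts down.
  Delta: +40 → 115 ≥ 100
  Galeon: +75 → 75 < 80
  Juno: +60 → 115 ≥ 100
Round 3 — Delta, Juno shut down.
  Borealis: +35 → 35 < 100
  Helix: +30 → 30 < 40
  Ionix: +55 → 55 ≥ 30
Round 4 — Ionix shuts down.
  Galeon: +40 → 115 ≥ 80
Round 5 — Galeon shuts down.
  Helix: +90 → 120 ≥ 40
  Kestrel: +40 → 40 < 120
Round 6 — Helix shuts down.
No further shutdowns.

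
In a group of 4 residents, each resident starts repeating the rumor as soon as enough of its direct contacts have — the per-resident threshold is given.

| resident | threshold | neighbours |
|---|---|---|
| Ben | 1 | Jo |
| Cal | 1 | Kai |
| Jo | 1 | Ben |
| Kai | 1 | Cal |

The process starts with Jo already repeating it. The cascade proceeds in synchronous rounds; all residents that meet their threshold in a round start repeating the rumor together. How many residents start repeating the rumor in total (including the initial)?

Round 1 — Jo starts repeating the rumor (initial).
Round 2 — checking thresholds:
  Ben: 1 of 1 neighbours ≥ 1, starts repeating the rumor.
Round 3 — no new spreads; cascade stops.

2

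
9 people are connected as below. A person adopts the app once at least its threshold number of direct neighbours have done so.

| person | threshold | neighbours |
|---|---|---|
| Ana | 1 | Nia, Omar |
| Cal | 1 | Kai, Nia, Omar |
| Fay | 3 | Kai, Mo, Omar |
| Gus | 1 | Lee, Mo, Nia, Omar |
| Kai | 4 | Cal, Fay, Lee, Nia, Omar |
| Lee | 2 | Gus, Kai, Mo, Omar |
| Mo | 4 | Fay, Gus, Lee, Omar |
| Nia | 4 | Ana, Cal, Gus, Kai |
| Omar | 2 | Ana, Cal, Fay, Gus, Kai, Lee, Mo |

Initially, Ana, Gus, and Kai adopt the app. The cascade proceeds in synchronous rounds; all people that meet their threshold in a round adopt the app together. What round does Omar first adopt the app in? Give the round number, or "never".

Round 1 — Ana, Gus, Kai adopt the app (initial).
Round 2 — checking thresholds:
  Cal: 1 of 3 neighbours ≥ 1, adopts the app.
  Fay: 1 of 3 neighbours < 3, below threshold.
  Lee: 2 of 4 neighbours ≥ 2, adopts the app.
  Mo: 1 of 4 neighbours < 4, below threshold.
  Nia: 3 of 4 neighbours < 4, below threshold.
  Omar: 3 of 7 neighbours ≥ 2, adopts the app.
Round 3 — checking thresholds:
  Fay: 2 of 3 neighbours < 3, below threshold.
  Mo: 3 of 4 neighbours < 4, below threshold.
  Nia: 4 of 4 neighbours ≥ 4, adopts the app.
Round 4 — no new adoptions; cascade stops.

2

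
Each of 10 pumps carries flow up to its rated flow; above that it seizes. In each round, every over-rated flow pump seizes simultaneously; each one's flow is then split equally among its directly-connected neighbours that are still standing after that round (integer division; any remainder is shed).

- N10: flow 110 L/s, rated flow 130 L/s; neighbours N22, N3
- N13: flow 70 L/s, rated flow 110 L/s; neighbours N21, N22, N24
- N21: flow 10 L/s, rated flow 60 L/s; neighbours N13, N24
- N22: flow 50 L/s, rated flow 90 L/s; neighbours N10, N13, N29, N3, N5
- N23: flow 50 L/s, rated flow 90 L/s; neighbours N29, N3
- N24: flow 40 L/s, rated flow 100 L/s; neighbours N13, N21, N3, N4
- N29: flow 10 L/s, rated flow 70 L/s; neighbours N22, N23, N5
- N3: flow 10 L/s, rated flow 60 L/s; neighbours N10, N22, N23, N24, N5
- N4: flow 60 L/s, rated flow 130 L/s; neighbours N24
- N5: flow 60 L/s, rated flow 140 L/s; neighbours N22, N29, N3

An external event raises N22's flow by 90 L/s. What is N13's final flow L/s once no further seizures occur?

Round 1 — N22 at 140 > 90. N22 seizes.
  N22 sheds 140 L/s to N10, N13, N29, N3, N5: 28 each.
    N10: 110+28 = 138 > 130
    N13: 70+28 = 98 ≤ 110
    N29: 10+28 = 38 ≤ 70
    N3: 10+28 = 38 ≤ 60
    N5: 60+28 = 88 ≤ 140
Round 2 — N10 seizes.
  N10 sheds 138 L/s to N3: 138 each.
    N3: 38+138 = 176 > 60
Round 3 — N3 seizes.
  N3 sheds 176 L/s to N23, N24, N5: 58 each (2 lost).
    N23: 50+58 = 108 > 90
    N24: 40+58 = 98 ≤ 100
    N5: 88+58 = 146 > 140
Round 4 — N23, N5 seize.
  N23 sheds 108 L/s to N29: 108 each.
    N29: 38+108 = 146 > 70
  N5 sheds 146 L/s to N29: 146 each.
    N29: 146+146 = 292 > 70
Round 5 — N29 seizes.
  N29 sheds 292 L/s: no online neighbours, lost.
No further seizures.

98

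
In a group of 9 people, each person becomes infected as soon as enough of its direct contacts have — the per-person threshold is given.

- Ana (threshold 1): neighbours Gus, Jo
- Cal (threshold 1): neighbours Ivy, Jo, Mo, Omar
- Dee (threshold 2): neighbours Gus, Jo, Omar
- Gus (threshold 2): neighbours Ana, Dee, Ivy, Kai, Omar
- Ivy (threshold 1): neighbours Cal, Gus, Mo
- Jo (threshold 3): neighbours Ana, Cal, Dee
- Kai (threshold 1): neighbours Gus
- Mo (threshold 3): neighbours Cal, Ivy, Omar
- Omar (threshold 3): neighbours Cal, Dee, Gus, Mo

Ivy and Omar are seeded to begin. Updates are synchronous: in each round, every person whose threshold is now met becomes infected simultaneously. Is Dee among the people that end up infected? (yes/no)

Round 1 — Ivy, Omar become infected (initial).
Round 2 — checking thresholds:
  Cal: 2 of 4 neighbours ≥ 1, becomes infected.
  Dee: 1 of 3 neighbours < 2, holds.
  Gus: 2 of 5 neighbours ≥ 2, becomes infected.
  Mo: 2 of 3 neighbours < 3, holds.
Round 3 — checking thresholds:
  Ana: 1 of 2 neighbours ≥ 1, becomes infected.
  Dee: 2 of 3 neighbours ≥ 2, becomes infected.
  Jo: 1 of 3 neighbours < 3, holds.
  Kai: 1 of 1 neighbours ≥ 1, becomes infected.
  Mo: 3 of 3 neighbours ≥ 3, becomes infected.
Round 4 — checking thresholds:
  Jo: 3 of 3 neighbours ≥ 3, becomes infected.
Round 5 — no new infections; cascade stops.

yes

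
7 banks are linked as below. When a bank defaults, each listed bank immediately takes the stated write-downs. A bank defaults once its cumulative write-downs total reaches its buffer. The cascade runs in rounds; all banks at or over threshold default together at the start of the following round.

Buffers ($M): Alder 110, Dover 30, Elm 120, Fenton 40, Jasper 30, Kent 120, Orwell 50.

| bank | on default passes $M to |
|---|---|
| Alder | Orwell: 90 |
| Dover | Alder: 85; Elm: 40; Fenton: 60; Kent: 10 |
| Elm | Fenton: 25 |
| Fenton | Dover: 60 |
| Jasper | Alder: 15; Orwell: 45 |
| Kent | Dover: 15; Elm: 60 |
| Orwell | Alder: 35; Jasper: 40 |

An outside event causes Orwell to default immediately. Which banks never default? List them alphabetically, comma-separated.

Round 1 — Orwell defaults (initial).
  Alder: +35 → 35 < 110
  Jasper: +40 → 40 ≥ 30
Round 2 — Jasper defaults.
  Alder: +15 → 50 < 110
No further defaults.

Alder, Dover, Elm, Fenton, Kent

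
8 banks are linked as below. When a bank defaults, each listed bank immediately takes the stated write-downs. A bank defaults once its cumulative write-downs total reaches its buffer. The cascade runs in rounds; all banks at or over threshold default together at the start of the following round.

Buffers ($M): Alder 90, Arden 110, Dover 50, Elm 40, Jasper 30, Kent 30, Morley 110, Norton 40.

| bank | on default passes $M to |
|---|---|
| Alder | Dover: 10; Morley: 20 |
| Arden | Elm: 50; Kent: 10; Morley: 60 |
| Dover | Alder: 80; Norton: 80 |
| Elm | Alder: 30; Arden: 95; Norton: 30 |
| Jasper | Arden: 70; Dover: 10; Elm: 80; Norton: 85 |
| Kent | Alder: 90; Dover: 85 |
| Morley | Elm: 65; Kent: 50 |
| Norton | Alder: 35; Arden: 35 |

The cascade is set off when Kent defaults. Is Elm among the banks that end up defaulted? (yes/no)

no

Round 1 — Kent defaults (initial).
  Alder: +90 → 90 ≥ 90
  Dover: +85 → 85 ≥ 50
Round 2 — Alder, Dover default.
  Morley: +20 → 20 < 110
  Norton: +80 → 80 ≥ 40
Round 3 — Norton defaults.
  Arden: +35 → 35 < 110
No further defaults.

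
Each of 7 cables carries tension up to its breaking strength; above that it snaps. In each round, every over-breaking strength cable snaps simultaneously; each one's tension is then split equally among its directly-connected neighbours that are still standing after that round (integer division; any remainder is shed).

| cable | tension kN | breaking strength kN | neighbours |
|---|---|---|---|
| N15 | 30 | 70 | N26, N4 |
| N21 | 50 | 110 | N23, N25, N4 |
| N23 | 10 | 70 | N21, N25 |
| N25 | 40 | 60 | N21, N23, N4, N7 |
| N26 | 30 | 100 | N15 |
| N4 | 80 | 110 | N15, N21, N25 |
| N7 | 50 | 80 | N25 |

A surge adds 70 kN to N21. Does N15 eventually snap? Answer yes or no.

Round 1 — N21 at 120 > 110. N21 snaps.
  N21 sheds 120 kN to N23, N25, N4: 40 each.
    N23: 10+40 = 50 ≤ 70
    N25: 40+40 = 80 > 60
    N4: 80+40 = 120 > 110
Round 2 — N25, N4 snap.
  N25 sheds 80 kN to N23, N7: 40 each.
    N23: 50+40 = 90 > 70
    N7: 50+40 = 90 > 80
  N4 sheds 120 kN to N15: 120 each.
    N15: 30+120 = 150 > 70
Round 3 — N15, N23, N7 snap.
  N15 sheds 150 kN to N26: 150 each.
    N26: 30+150 = 180 > 100
  N23 sheds 90 kN: no online neighbours, lost.
  N7 sheds 90 kN: no online neighbours, lost.
Round 4 — N26 snaps.
  N26 sheds 180 kN: no online neighbours, lost.
No further breaks.

yes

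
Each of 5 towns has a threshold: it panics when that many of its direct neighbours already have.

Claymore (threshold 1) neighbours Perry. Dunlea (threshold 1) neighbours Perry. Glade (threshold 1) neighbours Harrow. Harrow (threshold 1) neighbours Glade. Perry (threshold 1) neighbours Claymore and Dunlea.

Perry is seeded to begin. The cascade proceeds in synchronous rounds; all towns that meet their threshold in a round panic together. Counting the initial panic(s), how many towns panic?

Round 1 — Perry panics (initial).
Round 2 — checking thresholds:
  Claymore: 1 of 1 neighbours ≥ 1, panics.
  Dunlea: 1 of 1 neighbours ≥ 1, panics.
Round 3 — no new panics; cascade stops.

3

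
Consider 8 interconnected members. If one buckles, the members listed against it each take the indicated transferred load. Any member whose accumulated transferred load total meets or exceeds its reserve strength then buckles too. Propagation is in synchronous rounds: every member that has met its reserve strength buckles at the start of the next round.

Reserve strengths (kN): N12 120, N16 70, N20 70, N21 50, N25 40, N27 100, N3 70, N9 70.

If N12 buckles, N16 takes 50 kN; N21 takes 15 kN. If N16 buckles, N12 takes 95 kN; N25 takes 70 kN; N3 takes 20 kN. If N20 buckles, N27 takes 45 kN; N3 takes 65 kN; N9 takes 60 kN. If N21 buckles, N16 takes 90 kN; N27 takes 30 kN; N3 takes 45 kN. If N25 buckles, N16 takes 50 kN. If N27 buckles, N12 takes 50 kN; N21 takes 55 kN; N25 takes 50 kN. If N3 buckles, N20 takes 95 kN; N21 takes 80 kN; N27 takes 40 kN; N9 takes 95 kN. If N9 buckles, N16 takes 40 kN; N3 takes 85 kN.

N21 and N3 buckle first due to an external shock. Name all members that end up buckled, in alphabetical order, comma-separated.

Round 1 — N21, N3 buckle (initial).
  N16: +90 → 90 ≥ 70
  N20: +95 → 95 ≥ 70
  N27: +30+40 → 70 < 100
  N9: +95 → 95 ≥ 70
Round 2 — N16, N20, N9 buckle.
  N12: +95 → 95 < 120
  N25: +70 → 70 ≥ 40
  N27: +45 → 115 ≥ 100
Round 3 — N25, N27 buckle.
  N12: +50 → 145 ≥ 120
Round 4 — N12 buckles.
No further bucklings.

N12, N16, N20, N21, N25, N27, N3, N9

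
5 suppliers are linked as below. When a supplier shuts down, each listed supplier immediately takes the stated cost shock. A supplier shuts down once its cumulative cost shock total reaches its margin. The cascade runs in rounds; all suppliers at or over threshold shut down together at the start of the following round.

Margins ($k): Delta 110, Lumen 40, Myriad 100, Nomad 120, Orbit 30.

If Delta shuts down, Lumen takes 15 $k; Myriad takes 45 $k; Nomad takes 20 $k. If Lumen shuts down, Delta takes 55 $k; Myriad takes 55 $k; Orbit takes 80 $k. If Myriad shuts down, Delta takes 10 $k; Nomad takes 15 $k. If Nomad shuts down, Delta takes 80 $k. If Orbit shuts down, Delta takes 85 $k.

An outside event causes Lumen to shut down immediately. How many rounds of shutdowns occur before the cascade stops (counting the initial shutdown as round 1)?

Round 1 — Lumen shuts down (initial).
  Delta: +55 → 55 < 110
  Myriad: +55 → 55 < 100
  Orbit: +80 → 80 ≥ 30
Round 2 — Orbit shuts down.
  Delta: +85 → 140 ≥ 110
Round 3 — Delta shuts down.
  Myriad: +45 → 100 ≥ 100
  Nomad: +20 → 20 < 120
Round 4 — Myriad shuts down.
  Nomad: +15 → 35 < 120
No further shutdowns.

4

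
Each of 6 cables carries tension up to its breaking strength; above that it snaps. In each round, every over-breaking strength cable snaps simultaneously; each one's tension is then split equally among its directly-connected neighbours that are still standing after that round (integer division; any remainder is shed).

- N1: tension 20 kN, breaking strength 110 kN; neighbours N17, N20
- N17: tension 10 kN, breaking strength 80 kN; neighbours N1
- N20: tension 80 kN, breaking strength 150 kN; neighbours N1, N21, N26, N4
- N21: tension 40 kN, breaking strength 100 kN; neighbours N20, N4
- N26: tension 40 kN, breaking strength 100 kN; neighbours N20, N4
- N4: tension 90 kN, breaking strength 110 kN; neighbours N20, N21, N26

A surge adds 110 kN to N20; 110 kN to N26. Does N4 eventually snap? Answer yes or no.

yes

Round 1 — N20 at 190 > 150; N26 at 150 > 100. N20, N26 snap.
  N20 sheds 190 kN to N1, N21, N4: 63 each (1 lost).
    N1: 20+63 = 83 ≤ 110
    N21: 40+63 = 103 > 100
    N4: 90+63 = 153 > 110
  N26 sheds 150 kN to N4: 150 each.
    N4: 153+150 = 303 > 110
Round 2 — N21, N4 snap.
  N21 sheds 103 kN: no online neighbours, lost.
  N4 sheds 303 kN: no online neighbours, lost.
No further breaks.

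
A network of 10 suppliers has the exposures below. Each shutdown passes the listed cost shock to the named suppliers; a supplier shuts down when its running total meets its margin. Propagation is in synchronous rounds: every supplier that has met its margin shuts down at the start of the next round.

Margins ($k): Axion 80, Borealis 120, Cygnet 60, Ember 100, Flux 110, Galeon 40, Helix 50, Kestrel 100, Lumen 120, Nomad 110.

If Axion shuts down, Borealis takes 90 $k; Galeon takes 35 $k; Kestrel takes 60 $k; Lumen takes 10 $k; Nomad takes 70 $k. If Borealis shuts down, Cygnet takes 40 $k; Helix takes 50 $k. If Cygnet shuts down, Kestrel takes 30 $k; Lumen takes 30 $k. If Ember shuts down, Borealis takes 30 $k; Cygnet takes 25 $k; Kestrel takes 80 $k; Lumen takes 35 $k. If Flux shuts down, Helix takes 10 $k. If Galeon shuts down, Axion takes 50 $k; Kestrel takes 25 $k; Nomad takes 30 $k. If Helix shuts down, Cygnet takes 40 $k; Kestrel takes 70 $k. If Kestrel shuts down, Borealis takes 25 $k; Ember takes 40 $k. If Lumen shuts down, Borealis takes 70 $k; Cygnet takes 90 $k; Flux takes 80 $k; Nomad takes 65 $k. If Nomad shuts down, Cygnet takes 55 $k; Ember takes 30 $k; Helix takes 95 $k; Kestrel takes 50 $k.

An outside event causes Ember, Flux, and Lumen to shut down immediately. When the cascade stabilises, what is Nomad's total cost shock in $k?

65

Round 1 — Ember, Flux, Lumen shut down (initial).
  Borealis: +30+70 → 100 < 120
  Cygnet: +25+90 → 115 ≥ 60
  Helix: +10 → 10 < 50
  Kestrel: +80 → 80 < 100
  Nomad: +65 → 65 < 110
Round 2 — Cygnet shuts down.
  Kestrel: +30 → 110 ≥ 100
Round 3 — Kestrel shuts down.
  Borealis: +25 → 125 ≥ 120
Round 4 — Borealis shuts down.
  Helix: +50 → 60 ≥ 50
Round 5 — Helix shuts down.
No further shutdowns.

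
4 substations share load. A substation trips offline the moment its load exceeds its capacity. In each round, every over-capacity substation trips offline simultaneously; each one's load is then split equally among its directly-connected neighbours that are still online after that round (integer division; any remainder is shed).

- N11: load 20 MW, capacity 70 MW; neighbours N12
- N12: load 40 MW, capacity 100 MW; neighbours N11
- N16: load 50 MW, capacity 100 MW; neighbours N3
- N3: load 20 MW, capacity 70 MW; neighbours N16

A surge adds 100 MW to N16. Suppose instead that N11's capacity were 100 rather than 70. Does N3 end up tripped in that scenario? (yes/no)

With N11's capacity at 100:
Round 1 — N16 at 150 > 100. N16 trips offline.
  N16 sheds 150 MW to N3: 150 each.
    N3: 20+150 = 170 > 70
Round 2 — N3 trips offline.
  N3 sheds 170 MW: no online neighbours, lost.
No further trips.

yes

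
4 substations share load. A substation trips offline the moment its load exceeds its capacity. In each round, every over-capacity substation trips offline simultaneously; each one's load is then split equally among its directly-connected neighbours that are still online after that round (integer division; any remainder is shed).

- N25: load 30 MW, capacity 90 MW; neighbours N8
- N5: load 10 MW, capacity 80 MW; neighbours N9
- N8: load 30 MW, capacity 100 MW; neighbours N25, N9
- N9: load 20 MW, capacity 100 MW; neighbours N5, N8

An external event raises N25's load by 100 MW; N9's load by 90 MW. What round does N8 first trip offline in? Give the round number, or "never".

2

Round 1 — N25 at 130 > 90; N9 at 110 > 100. N25, N9 trip offline.
  N25 sheds 130 MW to N8: 130 each.
    N8: 30+130 = 160 > 100
  N9 sheds 110 MW to N5, N8: 55 each.
    N5: 10+55 = 65 ≤ 80
    N8: 160+55 = 215 > 100
Round 2 — N8 trips offline.
  N8 sheds 215 MW: no online neighbours, lost.
No further trips.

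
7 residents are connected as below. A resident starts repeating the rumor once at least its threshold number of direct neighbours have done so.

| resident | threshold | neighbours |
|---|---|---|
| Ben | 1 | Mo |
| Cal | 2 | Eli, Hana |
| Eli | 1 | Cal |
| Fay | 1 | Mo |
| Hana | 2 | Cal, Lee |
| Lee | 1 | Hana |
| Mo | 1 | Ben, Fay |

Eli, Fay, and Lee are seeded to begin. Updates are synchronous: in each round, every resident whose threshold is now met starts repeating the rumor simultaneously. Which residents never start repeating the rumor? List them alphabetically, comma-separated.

Round 1 — Eli, Fay, Lee start repeating the rumor (initial).
Round 2 — checking thresholds:
  Cal: 1 of 2 neighbours < 2, holds.
  Hana: 1 of 2 neighbours < 2, holds.
  Mo: 1 of 2 neighbours ≥ 1, starts repeating the rumor.
Round 3 — checking thresholds:
  Ben: 1 of 1 neighbours ≥ 1, starts repeating the rumor.
  Cal: 1 of 2 neighbours < 2, holds.
  Hana: 1 of 2 neighbours < 2, holds.
Round 4 — no new spreads; cascade stops.

Cal, Hana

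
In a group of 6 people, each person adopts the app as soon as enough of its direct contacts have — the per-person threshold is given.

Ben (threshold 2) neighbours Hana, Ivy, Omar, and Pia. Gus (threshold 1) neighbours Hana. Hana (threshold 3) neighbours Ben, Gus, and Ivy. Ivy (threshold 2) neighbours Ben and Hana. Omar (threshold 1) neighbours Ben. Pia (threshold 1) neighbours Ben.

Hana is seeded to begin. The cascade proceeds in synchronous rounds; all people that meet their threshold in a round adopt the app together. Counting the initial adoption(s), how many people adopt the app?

2

Round 1 — Hana adopts the app (initial).
Round 2 — checking thresholds:
  Ben: 1 of 4 neighbours < 2, not yet.
  Gus: 1 of 1 neighbours ≥ 1, adopts the app.
  Ivy: 1 of 2 neighbours < 2, not yet.
Round 3 — no new adoptions; cascade stops.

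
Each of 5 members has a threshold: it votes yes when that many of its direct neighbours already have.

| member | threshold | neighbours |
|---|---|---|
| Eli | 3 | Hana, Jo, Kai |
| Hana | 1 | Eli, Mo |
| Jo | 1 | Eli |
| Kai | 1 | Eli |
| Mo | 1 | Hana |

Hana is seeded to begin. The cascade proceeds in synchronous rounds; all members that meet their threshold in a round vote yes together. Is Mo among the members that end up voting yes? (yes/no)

yes

Round 1 — Hana votes yes (initial).
Round 2 — checking thresholds:
  Eli: 1 of 3 neighbours < 3, not yet.
  Mo: 1 of 1 neighbours ≥ 1, votes yes.
Round 3 — no new yes votes; cascade stops.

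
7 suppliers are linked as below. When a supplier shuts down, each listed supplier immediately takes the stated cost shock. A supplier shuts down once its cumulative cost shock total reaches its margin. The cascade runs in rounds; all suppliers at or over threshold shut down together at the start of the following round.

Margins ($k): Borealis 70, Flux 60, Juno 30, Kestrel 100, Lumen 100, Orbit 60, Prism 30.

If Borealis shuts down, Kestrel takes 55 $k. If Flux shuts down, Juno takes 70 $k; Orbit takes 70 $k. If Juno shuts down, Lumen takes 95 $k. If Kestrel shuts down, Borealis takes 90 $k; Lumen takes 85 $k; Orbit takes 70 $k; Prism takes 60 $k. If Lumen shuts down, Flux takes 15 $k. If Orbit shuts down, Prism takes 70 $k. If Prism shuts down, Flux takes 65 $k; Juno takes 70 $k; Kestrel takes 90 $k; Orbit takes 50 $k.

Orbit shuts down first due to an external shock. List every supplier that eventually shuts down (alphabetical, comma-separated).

Round 1 — Orbit shuts down (initial).
  Prism: +70 → 70 ≥ 30
Round 2 — Prism shuts down.
  Flux: +65 → 65 ≥ 60
  Juno: +70 → 70 ≥ 30
  Kestrel: +90 → 90 < 100
Round 3 — Flux, Juno shut down.
  Lumen: +95 → 95 < 100
No further shutdowns.

Flux, Juno, Orbit, Prism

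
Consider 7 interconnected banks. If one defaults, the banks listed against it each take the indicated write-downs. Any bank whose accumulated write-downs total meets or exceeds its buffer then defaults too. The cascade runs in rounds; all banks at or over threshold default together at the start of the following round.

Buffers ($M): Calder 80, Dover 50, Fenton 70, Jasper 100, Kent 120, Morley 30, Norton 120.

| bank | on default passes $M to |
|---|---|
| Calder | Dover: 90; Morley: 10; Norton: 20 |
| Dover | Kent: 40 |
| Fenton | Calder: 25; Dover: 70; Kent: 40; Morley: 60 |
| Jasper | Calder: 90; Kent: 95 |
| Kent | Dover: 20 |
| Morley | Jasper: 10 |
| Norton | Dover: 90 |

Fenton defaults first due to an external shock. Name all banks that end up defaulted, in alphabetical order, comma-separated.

Dover, Fenton, Morley

Round 1 — Fenton defaults (initial).
  Calder: +25 → 25 < 80
  Dover: +70 → 70 ≥ 50
  Kent: +40 → 40 < 120
  Morley: +60 → 60 ≥ 30
Round 2 — Dover, Morley default.
  Jasper: +10 → 10 < 100
  Kent: +40 → 80 < 120
No further defaults.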